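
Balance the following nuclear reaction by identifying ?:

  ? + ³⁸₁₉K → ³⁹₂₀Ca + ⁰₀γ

proton

Conserve mass number: A + 38 = 39 + 0, so A = 1.
Conserve atomic number: Z + 19 = 20 + 0, so Z = 1.
A = 1 and Z = 1 is ¹₁H — a proton.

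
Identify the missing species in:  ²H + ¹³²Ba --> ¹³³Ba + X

Conserve mass number: 2 + 132 = 133 + A, so A = 1.
Conserve atomic number: 1 + 56 = 56 + Z, so Z = 1.
A = 1 and Z = 1 is ¹H — a proton.

proton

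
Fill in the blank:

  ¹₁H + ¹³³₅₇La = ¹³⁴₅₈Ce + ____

gamma ray

Conserve mass number: 1 + 133 = 134 + A, so A = 0.
Conserve atomic number: 1 + 57 = 58 + Z, so Z = 0.
A = 0 and Z = 0 is ⁰₀γ — a gamma ray.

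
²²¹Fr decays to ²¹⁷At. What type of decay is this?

alpha decay

ΔA = 217 − 221 = -4; ΔZ = 85 − 87 = -2.
A drops by 4 and Z drops by 2 — the signature of alpha emission.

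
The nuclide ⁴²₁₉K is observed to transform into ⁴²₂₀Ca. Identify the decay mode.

ΔA = 42 − 42 = 0; ΔZ = 20 − 19 = +1.
A is unchanged and Z rises by 1 — a neutron has become a proton (β⁻ decay).

beta-minus decay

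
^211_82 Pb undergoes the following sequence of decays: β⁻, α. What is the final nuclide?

Tl-207

Start: (A, Z) = (211, 82).
After β⁻: (211, 83).
After α: (207, 81).
Z = 81 is thallium.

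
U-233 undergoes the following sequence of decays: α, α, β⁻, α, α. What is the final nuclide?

Start: (A, Z) = (233, 92).
After α: (229, 90).
After α: (225, 88).
After β⁻: (225, 89).
After α: (221, 87).
After α: (217, 85).
Z = 85 is astatine.

At-217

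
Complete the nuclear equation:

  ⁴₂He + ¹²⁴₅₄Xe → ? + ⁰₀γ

Conserve mass number: 4 + 124 = A + 0, so A = 128.
Conserve atomic number: 2 + 54 = Z + 0, so Z = 56.
Z = 56 is barium, so the species is ¹²⁸₅₆Ba.

Ba-128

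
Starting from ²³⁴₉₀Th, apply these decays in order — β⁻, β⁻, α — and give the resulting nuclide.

Th-230

Start: (A, Z) = (234, 90).
After β⁻: (234, 91).
After β⁻: (234, 92).
After α: (230, 90).
Z = 90 is thorium.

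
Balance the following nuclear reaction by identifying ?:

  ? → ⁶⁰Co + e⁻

Fe-60

Conserve mass number: A = 60 + 0, so A = 60.
Conserve atomic number: Z = 27 − 1, so Z = 26.
Z = 26 is iron, so the species is ⁶⁰Fe.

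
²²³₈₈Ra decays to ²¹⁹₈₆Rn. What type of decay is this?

alpha decay

ΔA = 219 − 223 = -4; ΔZ = 86 − 88 = -2.
A drops by 4 and Z drops by 2 — the signature of alpha emission.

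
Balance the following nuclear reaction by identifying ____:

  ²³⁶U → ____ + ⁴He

Th-232

Conserve mass number: 236 = A + 4, so A = 232.
Conserve atomic number: 92 = Z + 2, so Z = 90.
Z = 90 is thorium, so the species is ²³²Th.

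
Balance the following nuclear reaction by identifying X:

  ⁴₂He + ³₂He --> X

Conserve mass number: 4 + 3 = A, so A = 7.
Conserve atomic number: 2 + 2 = Z, so Z = 4.
Z = 4 is beryllium, so the species is ⁷₄Be.

Be-7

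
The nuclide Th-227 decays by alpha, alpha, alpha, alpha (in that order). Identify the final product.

Start: (A, Z) = (227, 90).
After α: (223, 88).
After α: (219, 86).
After α: (215, 84).
After α: (211, 82).
Z = 82 is lead.

Pb-211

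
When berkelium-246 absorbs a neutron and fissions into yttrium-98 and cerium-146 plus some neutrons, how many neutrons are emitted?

3

Conserve mass number: 247 = 98 + 146 + k, so k = 247 − 244 = 3.
Check atomic number: 97 = 39 + 58 + 0 = 97. ✓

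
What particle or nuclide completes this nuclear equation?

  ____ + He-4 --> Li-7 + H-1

alpha particle

Conserve mass number: A + 4 = 7 + 1, so A = 4.
Conserve atomic number: Z + 2 = 3 + 1, so Z = 2.
A = 4 and Z = 2 is He-4 — an alpha particle.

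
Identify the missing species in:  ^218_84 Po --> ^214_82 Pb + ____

alpha particle

Conserve mass number: 218 = 214 + A, so A = 4.
Conserve atomic number: 84 = 82 + Z, so Z = 2.
A = 4 and Z = 2 is ^4_2 He — an alpha particle.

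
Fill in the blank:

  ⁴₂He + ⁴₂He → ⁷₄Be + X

neutron

Conserve mass number: 4 + 4 = 7 + A, so A = 1.
Conserve atomic number: 2 + 2 = 4 + Z, so Z = 0.
A = 1 and Z = 0 is ¹₀n — a neutron.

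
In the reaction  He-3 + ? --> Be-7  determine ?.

alpha particle

Conserve mass number: 3 + A = 7, so A = 4.
Conserve atomic number: 2 + Z = 4, so Z = 2.
A = 4 and Z = 2 is He-4 — an alpha particle.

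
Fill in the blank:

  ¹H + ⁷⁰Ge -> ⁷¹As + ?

gamma ray

Conserve mass number: 1 + 70 = 71 + A, so A = 0.
Conserve atomic number: 1 + 32 = 33 + Z, so Z = 0.
A = 0 and Z = 0 is γ — a gamma ray.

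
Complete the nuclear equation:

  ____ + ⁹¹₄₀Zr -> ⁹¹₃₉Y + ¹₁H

Conserve mass number: A + 91 = 91 + 1, so A = 1.
Conserve atomic number: Z + 40 = 39 + 1, so Z = 0.
A = 1 and Z = 0 is ¹₀n — a neutron.

neutron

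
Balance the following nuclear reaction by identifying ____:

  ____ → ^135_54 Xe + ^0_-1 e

I-135

Conserve mass number: A = 135 + 0, so A = 135.
Conserve atomic number: Z = 54 − 1, so Z = 53.
Z = 53 is iodine, so the species is ^135_53 I.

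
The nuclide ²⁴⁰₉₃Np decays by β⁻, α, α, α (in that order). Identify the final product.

Ra-228

Start: (A, Z) = (240, 93).
After β⁻: (240, 94).
After α: (236, 92).
After α: (232, 90).
After α: (228, 88).
Z = 88 is radium.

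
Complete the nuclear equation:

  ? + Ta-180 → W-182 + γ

Conserve mass number: A + 180 = 182 + 0, so A = 2.
Conserve atomic number: Z + 73 = 74 + 0, so Z = 1.
A = 2 and Z = 1 is H-2 — a deuteron.

deuteron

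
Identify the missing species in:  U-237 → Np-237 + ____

beta-minus particle

Conserve mass number: 237 = 237 + A, so A = 0.
Conserve atomic number: 92 = 93 + Z, so Z = -1.
A = 0 and Z = -1 is e⁻ — a beta-minus particle.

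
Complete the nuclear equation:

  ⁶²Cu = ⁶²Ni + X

Conserve mass number: 62 = 62 + A, so A = 0.
Conserve atomic number: 29 = 28 + Z, so Z = 1.
A = 0 and Z = 1 is e⁺ — a positron.

positron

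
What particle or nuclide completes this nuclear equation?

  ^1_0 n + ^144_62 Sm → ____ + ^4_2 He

Nd-141

Conserve mass number: 1 + 144 = A + 4, so A = 141.
Conserve atomic number: 0 + 62 = Z + 2, so Z = 60.
Z = 60 is neodymium, so the species is ^141_60 Nd.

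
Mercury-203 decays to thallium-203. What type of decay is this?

beta-minus decay

ΔA = 203 − 203 = 0; ΔZ = 81 − 80 = +1.
A is unchanged and Z rises by 1 — a neutron has become a proton (β⁻ decay).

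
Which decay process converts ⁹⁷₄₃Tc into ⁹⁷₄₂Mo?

beta-plus decay or electron capture

ΔA = 97 − 97 = 0; ΔZ = 42 − 43 = -1.
A is unchanged and Z drops by 1 — a proton has become a neutron (β⁺ emission or electron capture).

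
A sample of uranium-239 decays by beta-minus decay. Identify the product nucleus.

Beta-minus decay: mass number changes by +0, atomic number by +1.
A: 239 = 239; Z: 92 + 1 = 93.
Z = 93 is neptunium, so the daughter is neptunium-239.

Np-239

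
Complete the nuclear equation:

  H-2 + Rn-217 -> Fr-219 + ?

gamma ray

Conserve mass number: 2 + 217 = 219 + A, so A = 0.
Conserve atomic number: 1 + 86 = 87 + Z, so Z = 0.
A = 0 and Z = 0 is γ — a gamma ray.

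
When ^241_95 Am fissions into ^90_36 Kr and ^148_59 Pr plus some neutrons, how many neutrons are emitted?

3

Conserve mass number: 241 = 90 + 148 + k, so k = 241 − 238 = 3.
Check atomic number: 95 = 36 + 59 + 0 = 95. ✓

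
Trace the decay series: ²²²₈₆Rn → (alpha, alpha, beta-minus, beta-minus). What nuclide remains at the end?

Po-214

Start: (A, Z) = (222, 86).
After α: (218, 84).
After α: (214, 82).
After β⁻: (214, 83).
After β⁻: (214, 84).
Z = 84 is polonium.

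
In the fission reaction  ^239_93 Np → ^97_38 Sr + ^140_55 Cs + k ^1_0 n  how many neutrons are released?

2

Conserve mass number: 239 = 97 + 140 + k, so k = 239 − 237 = 2.
Check atomic number: 93 = 38 + 55 + 0 = 93. ✓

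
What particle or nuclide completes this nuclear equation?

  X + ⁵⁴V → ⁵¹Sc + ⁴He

neutron

Conserve mass number: A + 54 = 51 + 4, so A = 1.
Conserve atomic number: Z + 23 = 21 + 2, so Z = 0.
A = 1 and Z = 0 is ¹n — a neutron.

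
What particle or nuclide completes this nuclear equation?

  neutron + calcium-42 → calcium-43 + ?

Conserve mass number: 1 + 42 = 43 + A, so A = 0.
Conserve atomic number: 0 + 20 = 20 + Z, so Z = 0.
A = 0 and Z = 0 is γ — a gamma ray.

gamma ray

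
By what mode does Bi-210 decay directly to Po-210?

ΔA = 210 − 210 = 0; ΔZ = 84 − 83 = +1.
A is unchanged and Z rises by 1 — a neutron has become a proton (β⁻ decay).

beta-minus decay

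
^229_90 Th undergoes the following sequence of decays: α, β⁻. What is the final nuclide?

Ac-225

Start: (A, Z) = (229, 90).
After α: (225, 88).
After β⁻: (225, 89).
Z = 89 is actinium.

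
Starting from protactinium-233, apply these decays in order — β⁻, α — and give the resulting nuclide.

Start: (A, Z) = (233, 91).
After β⁻: (233, 92).
After α: (229, 90).
Z = 90 is thorium.

Th-229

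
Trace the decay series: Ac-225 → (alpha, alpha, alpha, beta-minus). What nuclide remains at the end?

Po-213

Start: (A, Z) = (225, 89).
After α: (221, 87).
After α: (217, 85).
After α: (213, 83).
After β⁻: (213, 84).
Z = 84 is polonium.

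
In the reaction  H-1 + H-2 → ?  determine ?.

He-3

Conserve mass number: 1 + 2 = A, so A = 3.
Conserve atomic number: 1 + 1 = Z, so Z = 2.
Z = 2 is helium, so the species is He-3.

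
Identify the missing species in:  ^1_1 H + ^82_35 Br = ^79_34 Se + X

Conserve mass number: 1 + 82 = 79 + A, so A = 4.
Conserve atomic number: 1 + 35 = 34 + Z, so Z = 2.
A = 4 and Z = 2 is ^4_2 He — an alpha particle.

alpha particle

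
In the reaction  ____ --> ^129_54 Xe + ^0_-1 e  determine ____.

Conserve mass number: A = 129 + 0, so A = 129.
Conserve atomic number: Z = 54 − 1, so Z = 53.
Z = 53 is iodine, so the species is ^129_53 I.

I-129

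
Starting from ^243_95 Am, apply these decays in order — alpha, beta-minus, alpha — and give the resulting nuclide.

U-235

Start: (A, Z) = (243, 95).
After α: (239, 93).
After β⁻: (239, 94).
After α: (235, 92).
Z = 92 is uranium.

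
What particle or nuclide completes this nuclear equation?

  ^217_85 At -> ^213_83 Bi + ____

alpha particle

Conserve mass number: 217 = 213 + A, so A = 4.
Conserve atomic number: 85 = 83 + Z, so Z = 2.
A = 4 and Z = 2 is ^4_2 He — an alpha particle.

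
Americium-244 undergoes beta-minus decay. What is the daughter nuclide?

Beta-minus decay: mass number changes by +0, atomic number by +1.
A: 244 = 244; Z: 95 + 1 = 96.
Z = 96 is curium, so the daughter is curium-244.

Cm-244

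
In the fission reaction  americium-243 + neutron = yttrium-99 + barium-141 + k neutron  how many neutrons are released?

Conserve mass number: 244 = 99 + 141 + k, so k = 244 − 240 = 4.
Check atomic number: 95 = 39 + 56 + 0 = 95. ✓

4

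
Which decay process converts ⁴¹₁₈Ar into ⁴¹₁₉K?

ΔA = 41 − 41 = 0; ΔZ = 19 − 18 = +1.
A is unchanged and Z rises by 1 — a neutron has become a proton (β⁻ decay).

beta-minus decay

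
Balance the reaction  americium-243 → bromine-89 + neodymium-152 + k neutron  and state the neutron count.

Conserve mass number: 243 = 89 + 152 + k, so k = 243 − 241 = 2.
Check atomic number: 95 = 35 + 60 + 0 = 95. ✓

2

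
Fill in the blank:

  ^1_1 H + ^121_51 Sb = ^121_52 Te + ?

neutron

Conserve mass number: 1 + 121 = 121 + A, so A = 1.
Conserve atomic number: 1 + 51 = 52 + Z, so Z = 0.
A = 1 and Z = 0 is ^1_0 n — a neutron.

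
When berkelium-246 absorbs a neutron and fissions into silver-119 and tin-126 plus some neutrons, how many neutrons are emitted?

Conserve mass number: 247 = 119 + 126 + k, so k = 247 − 245 = 2.
Check atomic number: 97 = 47 + 50 + 0 = 97. ✓

2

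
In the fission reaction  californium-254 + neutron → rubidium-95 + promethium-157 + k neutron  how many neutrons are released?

Conserve mass number: 255 = 95 + 157 + k, so k = 255 − 252 = 3.
Check atomic number: 98 = 37 + 61 + 0 = 98. ✓

3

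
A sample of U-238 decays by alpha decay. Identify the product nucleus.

Alpha decay: mass number changes by -4, atomic number by -2.
A: 238 − 4 = 234; Z: 92 − 2 = 90.
Z = 90 is thorium, so the daughter is Th-234.

Th-234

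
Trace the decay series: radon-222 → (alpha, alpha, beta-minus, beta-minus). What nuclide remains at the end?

Start: (A, Z) = (222, 86).
After α: (218, 84).
After α: (214, 82).
After β⁻: (214, 83).
After β⁻: (214, 84).
Z = 84 is polonium.

Po-214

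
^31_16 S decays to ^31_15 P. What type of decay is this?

beta-plus decay or electron capture

ΔA = 31 − 31 = 0; ΔZ = 15 − 16 = -1.
A is unchanged and Z drops by 1 — a proton has become a neutron (β⁺ emission or electron capture).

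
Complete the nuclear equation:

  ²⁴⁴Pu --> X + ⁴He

U-240

Conserve mass number: 244 = A + 4, so A = 240.
Conserve atomic number: 94 = Z + 2, so Z = 92.
Z = 92 is uranium, so the species is ²⁴⁰U.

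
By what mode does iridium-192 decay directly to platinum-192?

beta-minus decay

ΔA = 192 − 192 = 0; ΔZ = 78 − 77 = +1.
A is unchanged and Z rises by 1 — a neutron has become a proton (β⁻ decay).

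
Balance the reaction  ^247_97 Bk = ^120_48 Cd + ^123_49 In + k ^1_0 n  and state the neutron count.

Conserve mass number: 247 = 120 + 123 + k, so k = 247 − 243 = 4.
Check atomic number: 97 = 48 + 49 + 0 = 97. ✓

4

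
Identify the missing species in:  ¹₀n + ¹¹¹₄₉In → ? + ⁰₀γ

In-112

Conserve mass number: 1 + 111 = A + 0, so A = 112.
Conserve atomic number: 0 + 49 = Z + 0, so Z = 49.
Z = 49 is indium, so the species is ¹¹²₄₉In.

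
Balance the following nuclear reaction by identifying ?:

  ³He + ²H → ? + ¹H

He-4

Conserve mass number: 3 + 2 = A + 1, so A = 4.
Conserve atomic number: 2 + 1 = Z + 1, so Z = 2.
A = 4 and Z = 2 is ⁴He — an alpha particle.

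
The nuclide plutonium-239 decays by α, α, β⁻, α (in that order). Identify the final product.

Start: (A, Z) = (239, 94).
After α: (235, 92).
After α: (231, 90).
After β⁻: (231, 91).
After α: (227, 89).
Z = 89 is actinium.

Ac-227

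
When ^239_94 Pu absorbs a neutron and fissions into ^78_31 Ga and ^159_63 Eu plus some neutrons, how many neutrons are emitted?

3

Conserve mass number: 240 = 78 + 159 + k, so k = 240 − 237 = 3.
Check atomic number: 94 = 31 + 63 + 0 = 94. ✓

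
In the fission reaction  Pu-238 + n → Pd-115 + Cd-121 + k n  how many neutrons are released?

3

Conserve mass number: 239 = 115 + 121 + k, so k = 239 − 236 = 3.
Check atomic number: 94 = 46 + 48 + 0 = 94. ✓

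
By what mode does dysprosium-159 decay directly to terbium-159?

beta-plus decay or electron capture

ΔA = 159 − 159 = 0; ΔZ = 65 − 66 = -1.
A is unchanged and Z drops by 1 — a proton has become a neutron (β⁺ emission or electron capture).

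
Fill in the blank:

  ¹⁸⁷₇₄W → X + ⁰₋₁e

Conserve mass number: 187 = A + 0, so A = 187.
Conserve atomic number: 74 = Z − 1, so Z = 75.
Z = 75 is rhenium, so the species is ¹⁸⁷₇₅Re.

Re-187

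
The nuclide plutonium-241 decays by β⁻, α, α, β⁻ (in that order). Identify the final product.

U-233

Start: (A, Z) = (241, 94).
After β⁻: (241, 95).
After α: (237, 93).
After α: (233, 91).
After β⁻: (233, 92).
Z = 92 is uranium.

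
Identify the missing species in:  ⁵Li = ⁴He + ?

Conserve mass number: 5 = 4 + A, so A = 1.
Conserve atomic number: 3 = 2 + Z, so Z = 1.
A = 1 and Z = 1 is ¹H — a proton.

proton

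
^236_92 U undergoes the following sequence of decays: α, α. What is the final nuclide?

Ra-228

Start: (A, Z) = (236, 92).
After α: (232, 90).
After α: (228, 88).
Z = 88 is radium.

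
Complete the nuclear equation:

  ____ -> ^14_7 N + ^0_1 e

Conserve mass number: A = 14 + 0, so A = 14.
Conserve atomic number: Z = 7 + 1, so Z = 8.
Z = 8 is oxygen, so the species is ^14_8 O.

O-14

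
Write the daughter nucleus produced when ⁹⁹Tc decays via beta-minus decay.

Ru-99

Beta-minus decay: mass number changes by +0, atomic number by +1.
A: 99 = 99; Z: 43 + 1 = 44.
Z = 44 is ruthenium, so the daughter is ⁹⁹Ru.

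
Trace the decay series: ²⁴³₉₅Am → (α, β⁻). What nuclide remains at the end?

Pu-239

Start: (A, Z) = (243, 95).
After α: (239, 93).
After β⁻: (239, 94).
Z = 94 is plutonium.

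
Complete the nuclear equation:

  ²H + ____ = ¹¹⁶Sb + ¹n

Sn-115

Conserve mass number: 2 + A = 116 + 1, so A = 115.
Conserve atomic number: 1 + Z = 51 + 0, so Z = 50.
Z = 50 is tin, so the species is ¹¹⁵Sn.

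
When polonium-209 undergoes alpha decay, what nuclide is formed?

Pb-205

Alpha decay: mass number changes by -4, atomic number by -2.
A: 209 − 4 = 205; Z: 84 − 2 = 82.
Z = 82 is lead, so the daughter is lead-205.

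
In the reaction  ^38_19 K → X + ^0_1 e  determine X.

Ar-38

Conserve mass number: 38 = A + 0, so A = 38.
Conserve atomic number: 19 = Z + 1, so Z = 18.
Z = 18 is argon, so the species is ^38_18 Ar.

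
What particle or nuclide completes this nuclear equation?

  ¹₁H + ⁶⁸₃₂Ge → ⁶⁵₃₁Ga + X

Conserve mass number: 1 + 68 = 65 + A, so A = 4.
Conserve atomic number: 1 + 32 = 31 + Z, so Z = 2.
A = 4 and Z = 2 is ⁴₂He — an alpha particle.

alpha particle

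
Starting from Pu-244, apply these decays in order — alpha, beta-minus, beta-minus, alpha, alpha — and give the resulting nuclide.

Th-232

Start: (A, Z) = (244, 94).
After α: (240, 92).
After β⁻: (240, 93).
After β⁻: (240, 94).
After α: (236, 92).
After α: (232, 90).
Z = 90 is thorium.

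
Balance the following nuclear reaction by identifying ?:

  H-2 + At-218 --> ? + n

Conserve mass number: 2 + 218 = A + 1, so A = 219.
Conserve atomic number: 1 + 85 = Z + 0, so Z = 86.
Z = 86 is radon, so the species is Rn-219.

Rn-219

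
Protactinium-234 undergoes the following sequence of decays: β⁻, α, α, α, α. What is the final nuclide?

Start: (A, Z) = (234, 91).
After β⁻: (234, 92).
After α: (230, 90).
After α: (226, 88).
After α: (222, 86).
After α: (218, 84).
Z = 84 is polonium.

Po-218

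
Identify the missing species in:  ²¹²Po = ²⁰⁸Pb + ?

Conserve mass number: 212 = 208 + A, so A = 4.
Conserve atomic number: 84 = 82 + Z, so Z = 2.
A = 4 and Z = 2 is ⁴He — an alpha particle.

alpha particle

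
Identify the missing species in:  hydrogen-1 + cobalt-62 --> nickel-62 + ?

Conserve mass number: 1 + 62 = 62 + A, so A = 1.
Conserve atomic number: 1 + 27 = 28 + Z, so Z = 0.
A = 1 and Z = 0 is neutron — a neutron.

neutron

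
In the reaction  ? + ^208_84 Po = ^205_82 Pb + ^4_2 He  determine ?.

Conserve mass number: A + 208 = 205 + 4, so A = 1.
Conserve atomic number: Z + 84 = 82 + 2, so Z = 0.
A = 1 and Z = 0 is ^1_0 n — a neutron.

neutron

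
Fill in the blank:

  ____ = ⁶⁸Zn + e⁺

Conserve mass number: A = 68 + 0, so A = 68.
Conserve atomic number: Z = 30 + 1, so Z = 31.
Z = 31 is gallium, so the species is ⁶⁸Ga.

Ga-68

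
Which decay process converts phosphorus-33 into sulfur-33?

beta-minus decay

ΔA = 33 − 33 = 0; ΔZ = 16 − 15 = +1.
A is unchanged and Z rises by 1 — a neutron has become a proton (β⁻ decay).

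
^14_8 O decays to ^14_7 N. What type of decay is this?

ΔA = 14 − 14 = 0; ΔZ = 7 − 8 = -1.
A is unchanged and Z drops by 1 — a proton has become a neutron (β⁺ emission or electron capture).

beta-plus decay or electron capture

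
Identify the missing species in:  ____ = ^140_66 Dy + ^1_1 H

Ho-141

Conserve mass number: A = 140 + 1, so A = 141.
Conserve atomic number: Z = 66 + 1, so Z = 67.
Z = 67 is holmium, so the species is ^141_67 Ho.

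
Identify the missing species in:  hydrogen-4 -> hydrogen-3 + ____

Conserve mass number: 4 = 3 + A, so A = 1.
Conserve atomic number: 1 = 1 + Z, so Z = 0.
A = 1 and Z = 0 is neutron — a neutron.

neutron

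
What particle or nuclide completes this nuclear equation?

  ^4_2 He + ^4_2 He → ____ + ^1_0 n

Conserve mass number: 4 + 4 = A + 1, so A = 7.
Conserve atomic number: 2 + 2 = Z + 0, so Z = 4.
Z = 4 is beryllium, so the species is ^7_4 Be.

Be-7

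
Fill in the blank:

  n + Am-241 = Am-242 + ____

gamma ray

Conserve mass number: 1 + 241 = 242 + A, so A = 0.
Conserve atomic number: 0 + 95 = 95 + Z, so Z = 0.
A = 0 and Z = 0 is γ — a gamma ray.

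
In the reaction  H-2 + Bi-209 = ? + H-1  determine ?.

Conserve mass number: 2 + 209 = A + 1, so A = 210.
Conserve atomic number: 1 + 83 = Z + 1, so Z = 83.
Z = 83 is bismuth, so the species is Bi-210.

Bi-210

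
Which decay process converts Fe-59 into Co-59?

beta-minus decay

ΔA = 59 − 59 = 0; ΔZ = 27 − 26 = +1.
A is unchanged and Z rises by 1 — a neutron has become a proton (β⁻ decay).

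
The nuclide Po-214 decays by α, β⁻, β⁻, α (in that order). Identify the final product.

Start: (A, Z) = (214, 84).
After α: (210, 82).
After β⁻: (210, 83).
After β⁻: (210, 84).
After α: (206, 82).
Z = 82 is lead.

Pb-206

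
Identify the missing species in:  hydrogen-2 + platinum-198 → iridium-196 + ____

Conserve mass number: 2 + 198 = 196 + A, so A = 4.
Conserve atomic number: 1 + 78 = 77 + Z, so Z = 2.
A = 4 and Z = 2 is helium-4 — an alpha particle.

alpha particle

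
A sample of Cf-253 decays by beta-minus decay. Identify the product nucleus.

Es-253

Beta-minus decay: mass number changes by +0, atomic number by +1.
A: 253 = 253; Z: 98 + 1 = 99.
Z = 99 is einsteinium, so the daughter is Es-253.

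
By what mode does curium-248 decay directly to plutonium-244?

alpha decay

ΔA = 244 − 248 = -4; ΔZ = 94 − 96 = -2.
A drops by 4 and Z drops by 2 — the signature of alpha emission.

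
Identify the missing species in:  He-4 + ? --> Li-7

triton

Conserve mass number: 4 + A = 7, so A = 3.
Conserve atomic number: 2 + Z = 3, so Z = 1.
A = 3 and Z = 1 is H-3 — a triton.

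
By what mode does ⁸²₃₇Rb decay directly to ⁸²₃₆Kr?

beta-plus decay or electron capture

ΔA = 82 − 82 = 0; ΔZ = 36 − 37 = -1.
A is unchanged and Z drops by 1 — a proton has become a neutron (β⁺ emission or electron capture).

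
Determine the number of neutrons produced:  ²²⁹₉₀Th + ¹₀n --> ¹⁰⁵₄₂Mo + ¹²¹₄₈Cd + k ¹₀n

4

Conserve mass number: 230 = 105 + 121 + k, so k = 230 − 226 = 4.
Check atomic number: 90 = 42 + 48 + 0 = 90. ✓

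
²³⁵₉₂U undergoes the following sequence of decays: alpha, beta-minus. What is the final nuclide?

Start: (A, Z) = (235, 92).
After α: (231, 90).
After β⁻: (231, 91).
Z = 91 is protactinium.

Pa-231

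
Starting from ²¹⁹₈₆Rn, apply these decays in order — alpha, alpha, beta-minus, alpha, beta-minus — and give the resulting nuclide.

Pb-207

Start: (A, Z) = (219, 86).
After α: (215, 84).
After α: (211, 82).
After β⁻: (211, 83).
After α: (207, 81).
After β⁻: (207, 82).
Z = 82 is lead.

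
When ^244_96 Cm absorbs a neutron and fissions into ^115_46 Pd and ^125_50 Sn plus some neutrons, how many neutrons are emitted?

5

Conserve mass number: 245 = 115 + 125 + k, so k = 245 − 240 = 5.
Check atomic number: 96 = 46 + 50 + 0 = 96. ✓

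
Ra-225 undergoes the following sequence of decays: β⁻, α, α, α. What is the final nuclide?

Bi-213

Start: (A, Z) = (225, 88).
After β⁻: (225, 89).
After α: (221, 87).
After α: (217, 85).
After α: (213, 83).
Z = 83 is bismuth.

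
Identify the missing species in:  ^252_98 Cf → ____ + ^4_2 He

Cm-248

Conserve mass number: 252 = A + 4, so A = 248.
Conserve atomic number: 98 = Z + 2, so Z = 96.
Z = 96 is curium, so the species is ^248_96 Cm.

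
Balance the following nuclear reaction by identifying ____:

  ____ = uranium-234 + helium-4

Conserve mass number: A = 234 + 4, so A = 238.
Conserve atomic number: Z = 92 + 2, so Z = 94.
Z = 94 is plutonium, so the species is plutonium-238.

Pu-238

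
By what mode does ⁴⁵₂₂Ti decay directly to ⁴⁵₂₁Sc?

ΔA = 45 − 45 = 0; ΔZ = 21 − 22 = -1.
A is unchanged and Z drops by 1 — a proton has become a neutron (β⁺ emission or electron capture).

beta-plus decay or electron capture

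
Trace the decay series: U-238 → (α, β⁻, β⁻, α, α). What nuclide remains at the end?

Ra-226

Start: (A, Z) = (238, 92).
After α: (234, 90).
After β⁻: (234, 91).
After β⁻: (234, 92).
After α: (230, 90).
After α: (226, 88).
Z = 88 is radium.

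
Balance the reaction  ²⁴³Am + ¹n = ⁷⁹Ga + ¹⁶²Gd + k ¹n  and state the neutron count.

Conserve mass number: 244 = 79 + 162 + k, so k = 244 − 241 = 3.
Check atomic number: 95 = 31 + 64 + 0 = 95. ✓

3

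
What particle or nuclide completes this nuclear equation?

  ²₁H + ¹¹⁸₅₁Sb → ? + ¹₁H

Sb-119

Conserve mass number: 2 + 118 = A + 1, so A = 119.
Conserve atomic number: 1 + 51 = Z + 1, so Z = 51.
Z = 51 is antimony, so the species is ¹¹⁹₅₁Sb.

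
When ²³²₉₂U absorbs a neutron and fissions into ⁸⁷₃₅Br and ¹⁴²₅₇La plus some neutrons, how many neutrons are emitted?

4

Conserve mass number: 233 = 87 + 142 + k, so k = 233 − 229 = 4.
Check atomic number: 92 = 35 + 57 + 0 = 92. ✓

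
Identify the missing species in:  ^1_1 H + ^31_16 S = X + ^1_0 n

Conserve mass number: 1 + 31 = A + 1, so A = 31.
Conserve atomic number: 1 + 16 = Z + 0, so Z = 17.
Z = 17 is chlorine, so the species is ^31_17 Cl.

Cl-31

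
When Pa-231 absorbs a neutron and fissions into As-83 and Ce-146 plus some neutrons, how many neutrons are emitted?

3

Conserve mass number: 232 = 83 + 146 + k, so k = 232 − 229 = 3.
Check atomic number: 91 = 33 + 58 + 0 = 91. ✓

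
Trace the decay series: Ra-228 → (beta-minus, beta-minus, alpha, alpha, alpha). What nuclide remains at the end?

Po-216

Start: (A, Z) = (228, 88).
After β⁻: (228, 89).
After β⁻: (228, 90).
After α: (224, 88).
After α: (220, 86).
After α: (216, 84).
Z = 84 is polonium.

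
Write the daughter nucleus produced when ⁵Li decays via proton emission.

Proton emission: mass number changes by -1, atomic number by -1.
A: 5 − 1 = 4; Z: 3 − 1 = 2.
Z = 2 is helium, so the daughter is ⁴He.

He-4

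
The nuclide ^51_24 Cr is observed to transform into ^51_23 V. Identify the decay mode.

ΔA = 51 − 51 = 0; ΔZ = 23 − 24 = -1.
A is unchanged and Z drops by 1 — a proton has become a neutron (β⁺ emission or electron capture).

beta-plus decay or electron capture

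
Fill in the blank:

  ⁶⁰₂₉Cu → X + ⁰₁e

Ni-60

Conserve mass number: 60 = A + 0, so A = 60.
Conserve atomic number: 29 = Z + 1, so Z = 28.
Z = 28 is nickel, so the species is ⁶⁰₂₈Ni.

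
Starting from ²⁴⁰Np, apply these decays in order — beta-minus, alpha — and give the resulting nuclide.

U-236

Start: (A, Z) = (240, 93).
After β⁻: (240, 94).
After α: (236, 92).
Z = 92 is uranium.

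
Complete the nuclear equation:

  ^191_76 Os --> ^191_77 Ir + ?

beta-minus particle

Conserve mass number: 191 = 191 + A, so A = 0.
Conserve atomic number: 76 = 77 + Z, so Z = -1.
A = 0 and Z = -1 is ^0_-1 e — a beta-minus particle.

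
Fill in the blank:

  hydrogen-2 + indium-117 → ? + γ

Sn-119

Conserve mass number: 2 + 117 = A + 0, so A = 119.
Conserve atomic number: 1 + 49 = Z + 0, so Z = 50.
Z = 50 is tin, so the species is tin-119.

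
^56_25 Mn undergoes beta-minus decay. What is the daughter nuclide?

Fe-56

Beta-minus decay: mass number changes by +0, atomic number by +1.
A: 56 = 56; Z: 25 + 1 = 26.
Z = 26 is iron, so the daughter is ^56_26 Fe.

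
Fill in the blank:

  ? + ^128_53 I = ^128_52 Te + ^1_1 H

Conserve mass number: A + 128 = 128 + 1, so A = 1.
Conserve atomic number: Z + 53 = 52 + 1, so Z = 0.
A = 1 and Z = 0 is ^1_0 n — a neutron.

neutron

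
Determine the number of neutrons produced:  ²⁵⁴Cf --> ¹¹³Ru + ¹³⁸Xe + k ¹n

3

Conserve mass number: 254 = 113 + 138 + k, so k = 254 − 251 = 3.
Check atomic number: 98 = 44 + 54 + 0 = 98. ✓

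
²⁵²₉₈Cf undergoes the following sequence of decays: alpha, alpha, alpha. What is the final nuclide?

Start: (A, Z) = (252, 98).
After α: (248, 96).
After α: (244, 94).
After α: (240, 92).
Z = 92 is uranium.

U-240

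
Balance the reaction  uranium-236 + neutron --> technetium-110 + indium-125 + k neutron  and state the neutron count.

2

Conserve mass number: 237 = 110 + 125 + k, so k = 237 − 235 = 2.
Check atomic number: 92 = 43 + 49 + 0 = 92. ✓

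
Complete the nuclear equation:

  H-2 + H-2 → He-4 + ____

gamma ray

Conserve mass number: 2 + 2 = 4 + A, so A = 0.
Conserve atomic number: 1 + 1 = 2 + Z, so Z = 0.
A = 0 and Z = 0 is γ — a gamma ray.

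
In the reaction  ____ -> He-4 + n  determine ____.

He-5

Conserve mass number: A = 4 + 1, so A = 5.
Conserve atomic number: Z = 2 + 0, so Z = 2.
Z = 2 is helium, so the species is He-5.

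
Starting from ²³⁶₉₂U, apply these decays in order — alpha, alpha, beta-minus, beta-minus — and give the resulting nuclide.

Th-228

Start: (A, Z) = (236, 92).
After α: (232, 90).
After α: (228, 88).
After β⁻: (228, 89).
After β⁻: (228, 90).
Z = 90 is thorium.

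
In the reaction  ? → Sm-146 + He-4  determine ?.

Conserve mass number: A = 146 + 4, so A = 150.
Conserve atomic number: Z = 62 + 2, so Z = 64.
Z = 64 is gadolinium, so the species is Gd-150.

Gd-150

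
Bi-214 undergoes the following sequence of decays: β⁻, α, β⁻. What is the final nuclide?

Start: (A, Z) = (214, 83).
After β⁻: (214, 84).
After α: (210, 82).
After β⁻: (210, 83).
Z = 83 is bismuth.

Bi-210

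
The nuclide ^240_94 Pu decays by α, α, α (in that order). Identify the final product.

Ra-228

Start: (A, Z) = (240, 94).
After α: (236, 92).
After α: (232, 90).
After α: (228, 88).
Z = 88 is radium.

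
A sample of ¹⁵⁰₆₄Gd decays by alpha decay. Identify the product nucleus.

Alpha decay: mass number changes by -4, atomic number by -2.
A: 150 − 4 = 146; Z: 64 − 2 = 62.
Z = 62 is samarium, so the daughter is ¹⁴⁶₆₂Sm.

Sm-146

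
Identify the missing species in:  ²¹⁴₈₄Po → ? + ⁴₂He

Pb-210

Conserve mass number: 214 = A + 4, so A = 210.
Conserve atomic number: 84 = Z + 2, so Z = 82.
Z = 82 is lead, so the species is ²¹⁰₈₂Pb.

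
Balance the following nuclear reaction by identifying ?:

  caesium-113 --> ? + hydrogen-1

Xe-112

Conserve mass number: 113 = A + 1, so A = 112.
Conserve atomic number: 55 = Z + 1, so Z = 54.
Z = 54 is xenon, so the species is xenon-112.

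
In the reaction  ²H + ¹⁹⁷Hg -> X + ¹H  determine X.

Hg-198

Conserve mass number: 2 + 197 = A + 1, so A = 198.
Conserve atomic number: 1 + 80 = Z + 1, so Z = 80.
Z = 80 is mercury, so the species is ¹⁹⁸Hg.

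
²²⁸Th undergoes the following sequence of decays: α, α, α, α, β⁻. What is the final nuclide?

Start: (A, Z) = (228, 90).
After α: (224, 88).
After α: (220, 86).
After α: (216, 84).
After α: (212, 82).
After β⁻: (212, 83).
Z = 83 is bismuth.

Bi-212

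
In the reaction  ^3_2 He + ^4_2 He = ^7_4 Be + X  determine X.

Conserve mass number: 3 + 4 = 7 + A, so A = 0.
Conserve atomic number: 2 + 2 = 4 + Z, so Z = 0.
A = 0 and Z = 0 is ^0_0 γ — a gamma ray.

gamma ray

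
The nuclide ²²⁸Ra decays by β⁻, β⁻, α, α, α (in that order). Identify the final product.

Po-216

Start: (A, Z) = (228, 88).
After β⁻: (228, 89).
After β⁻: (228, 90).
After α: (224, 88).
After α: (220, 86).
After α: (216, 84).
Z = 84 is polonium.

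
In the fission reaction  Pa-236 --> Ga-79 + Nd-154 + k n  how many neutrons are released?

Conserve mass number: 236 = 79 + 154 + k, so k = 236 − 233 = 3.
Check atomic number: 91 = 31 + 60 + 0 = 91. ✓

3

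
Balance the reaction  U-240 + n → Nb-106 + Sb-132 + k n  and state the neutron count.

Conserve mass number: 241 = 106 + 132 + k, so k = 241 − 238 = 3.
Check atomic number: 92 = 41 + 51 + 0 = 92. ✓

3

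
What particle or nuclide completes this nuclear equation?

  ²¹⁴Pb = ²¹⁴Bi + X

Conserve mass number: 214 = 214 + A, so A = 0.
Conserve atomic number: 82 = 83 + Z, so Z = -1.
A = 0 and Z = -1 is e⁻ — a beta-minus particle.

beta-minus particle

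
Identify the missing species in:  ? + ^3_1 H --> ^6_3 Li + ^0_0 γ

Conserve mass number: A + 3 = 6 + 0, so A = 3.
Conserve atomic number: Z + 1 = 3 + 0, so Z = 2.
Z = 2 is helium, so the species is ^3_2 He.

He-3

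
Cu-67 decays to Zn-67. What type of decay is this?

beta-minus decay

ΔA = 67 − 67 = 0; ΔZ = 30 − 29 = +1.
A is unchanged and Z rises by 1 — a neutron has become a proton (β⁻ decay).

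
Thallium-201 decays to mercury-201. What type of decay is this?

beta-plus decay or electron capture

ΔA = 201 − 201 = 0; ΔZ = 80 − 81 = -1.
A is unchanged and Z drops by 1 — a proton has become a neutron (β⁺ emission or electron capture).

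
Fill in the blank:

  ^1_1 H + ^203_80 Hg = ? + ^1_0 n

Conserve mass number: 1 + 203 = A + 1, so A = 203.
Conserve atomic number: 1 + 80 = Z + 0, so Z = 81.
Z = 81 is thallium, so the species is ^203_81 Tl.

Tl-203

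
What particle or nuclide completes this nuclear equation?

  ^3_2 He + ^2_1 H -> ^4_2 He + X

Conserve mass number: 3 + 2 = 4 + A, so A = 1.
Conserve atomic number: 2 + 1 = 2 + Z, so Z = 1.
A = 1 and Z = 1 is ^1_1 H — a proton.

proton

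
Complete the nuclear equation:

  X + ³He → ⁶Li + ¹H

alpha particle

Conserve mass number: A + 3 = 6 + 1, so A = 4.
Conserve atomic number: Z + 2 = 3 + 1, so Z = 2.
A = 4 and Z = 2 is ⁴He — an alpha particle.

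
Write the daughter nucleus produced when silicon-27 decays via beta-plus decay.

Beta-plus decay: mass number changes by +0, atomic number by -1.
A: 27 = 27; Z: 14 − 1 = 13.
Z = 13 is aluminium, so the daughter is aluminium-27.

Al-27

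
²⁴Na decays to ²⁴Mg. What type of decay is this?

ΔA = 24 − 24 = 0; ΔZ = 12 − 11 = +1.
A is unchanged and Z rises by 1 — a neutron has become a proton (β⁻ decay).

beta-minus decay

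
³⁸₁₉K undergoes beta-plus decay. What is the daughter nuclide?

Ar-38

Beta-plus decay: mass number changes by +0, atomic number by -1.
A: 38 = 38; Z: 19 − 1 = 18.
Z = 18 is argon, so the daughter is ³⁸₁₈Ar.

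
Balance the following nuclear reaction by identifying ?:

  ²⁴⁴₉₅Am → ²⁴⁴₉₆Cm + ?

beta-minus particle

Conserve mass number: 244 = 244 + A, so A = 0.
Conserve atomic number: 95 = 96 + Z, so Z = -1.
A = 0 and Z = -1 is ⁰₋₁e — a beta-minus particle.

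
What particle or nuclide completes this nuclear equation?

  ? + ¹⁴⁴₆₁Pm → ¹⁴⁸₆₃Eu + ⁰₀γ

Conserve mass number: A + 144 = 148 + 0, so A = 4.
Conserve atomic number: Z + 61 = 63 + 0, so Z = 2.
A = 4 and Z = 2 is ⁴₂He — an alpha particle.

alpha particle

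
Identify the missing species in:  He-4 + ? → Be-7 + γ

He-3

Conserve mass number: 4 + A = 7 + 0, so A = 3.
Conserve atomic number: 2 + Z = 4 + 0, so Z = 2.
Z = 2 is helium, so the species is He-3.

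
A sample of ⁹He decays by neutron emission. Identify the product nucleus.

He-8

Neutron emission: mass number changes by -1, atomic number by +0.
A: 9 − 1 = 8; Z: 2 = 2.
Z = 2 is helium, so the daughter is ⁸He.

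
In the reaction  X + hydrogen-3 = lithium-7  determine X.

alpha particle

Conserve mass number: A + 3 = 7, so A = 4.
Conserve atomic number: Z + 1 = 3, so Z = 2.
A = 4 and Z = 2 is helium-4 — an alpha particle.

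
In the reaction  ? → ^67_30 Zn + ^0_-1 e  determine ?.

Cu-67

Conserve mass number: A = 67 + 0, so A = 67.
Conserve atomic number: Z = 30 − 1, so Z = 29.
Z = 29 is copper, so the species is ^67_29 Cu.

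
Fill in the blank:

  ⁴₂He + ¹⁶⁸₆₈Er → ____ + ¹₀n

Yb-171

Conserve mass number: 4 + 168 = A + 1, so A = 171.
Conserve atomic number: 2 + 68 = Z + 0, so Z = 70.
Z = 70 is ytterbium, so the species is ¹⁷¹₇₀Yb.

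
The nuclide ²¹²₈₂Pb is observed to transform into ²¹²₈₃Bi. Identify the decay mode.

beta-minus decay

ΔA = 212 − 212 = 0; ΔZ = 83 − 82 = +1.
A is unchanged and Z rises by 1 — a neutron has become a proton (β⁻ decay).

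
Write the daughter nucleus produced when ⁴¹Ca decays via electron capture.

Electron capture: mass number changes by +0, atomic number by -1.
A: 41 = 41; Z: 20 − 1 = 19.
Z = 19 is potassium, so the daughter is ⁴¹K.

K-41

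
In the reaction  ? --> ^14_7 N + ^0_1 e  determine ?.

O-14

Conserve mass number: A = 14 + 0, so A = 14.
Conserve atomic number: Z = 7 + 1, so Z = 8.
Z = 8 is oxygen, so the species is ^14_8 O.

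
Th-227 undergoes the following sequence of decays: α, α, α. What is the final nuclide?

Start: (A, Z) = (227, 90).
After α: (223, 88).
After α: (219, 86).
After α: (215, 84).
Z = 84 is polonium.

Po-215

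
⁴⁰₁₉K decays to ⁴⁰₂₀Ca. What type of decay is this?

ΔA = 40 − 40 = 0; ΔZ = 20 − 19 = +1.
A is unchanged and Z rises by 1 — a neutron has become a proton (β⁻ decay).

beta-minus decay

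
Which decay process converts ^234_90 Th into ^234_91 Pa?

ΔA = 234 − 234 = 0; ΔZ = 91 − 90 = +1.
A is unchanged and Z rises by 1 — a neutron has become a proton (β⁻ decay).

beta-minus decay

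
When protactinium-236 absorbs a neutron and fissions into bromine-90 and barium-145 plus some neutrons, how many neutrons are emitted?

Conserve mass number: 237 = 90 + 145 + k, so k = 237 − 235 = 2.
Check atomic number: 91 = 35 + 56 + 0 = 91. ✓

2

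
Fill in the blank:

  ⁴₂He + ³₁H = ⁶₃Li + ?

Conserve mass number: 4 + 3 = 6 + A, so A = 1.
Conserve atomic number: 2 + 1 = 3 + Z, so Z = 0.
A = 1 and Z = 0 is ¹₀n — a neutron.

neutron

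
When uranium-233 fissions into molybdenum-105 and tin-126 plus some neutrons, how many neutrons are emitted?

Conserve mass number: 233 = 105 + 126 + k, so k = 233 − 231 = 2.
Check atomic number: 92 = 42 + 50 + 0 = 92. ✓

2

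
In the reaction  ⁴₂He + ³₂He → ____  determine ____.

Be-7

Conserve mass number: 4 + 3 = A, so A = 7.
Conserve atomic number: 2 + 2 = Z, so Z = 4.
Z = 4 is beryllium, so the species is ⁷₄Be.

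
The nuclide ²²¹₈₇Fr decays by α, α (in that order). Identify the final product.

Bi-213

Start: (A, Z) = (221, 87).
After α: (217, 85).
After α: (213, 83).
Z = 83 is bismuth.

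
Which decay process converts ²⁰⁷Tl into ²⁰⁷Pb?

beta-minus decay

ΔA = 207 − 207 = 0; ΔZ = 82 − 81 = +1.
A is unchanged and Z rises by 1 — a neutron has become a proton (β⁻ decay).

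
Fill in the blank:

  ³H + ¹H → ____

He-4

Conserve mass number: 3 + 1 = A, so A = 4.
Conserve atomic number: 1 + 1 = Z, so Z = 2.
A = 4 and Z = 2 is ⁴He — an alpha particle.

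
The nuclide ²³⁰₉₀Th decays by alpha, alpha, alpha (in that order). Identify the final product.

Po-218

Start: (A, Z) = (230, 90).
After α: (226, 88).
After α: (222, 86).
After α: (218, 84).
Z = 84 is polonium.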